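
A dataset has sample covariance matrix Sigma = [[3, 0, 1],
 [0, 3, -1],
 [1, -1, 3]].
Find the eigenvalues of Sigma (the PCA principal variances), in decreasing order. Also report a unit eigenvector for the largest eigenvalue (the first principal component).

Step 1 — characteristic polynomial p(λ) = det(λI - Sigma) = λ³ - tr·λ² + c_1·λ - det, where tr = trace, c_1 = sum of the principal 2×2 minors, det = det(Sigma):
  tr = 3 + 3 + 3 = 9,
  c_1 = (3·3 - (0)²) + (3·3 - (1)²) + (3·3 - (-1)²) = 9 + 8 + 8 = 25,
  det = 3·(3·3 - (-1)²) - (0)·((0)·3 - (-1)·(1)) + (1)·((0)·(-1) - 3·(1)) = 3·(8) - (0)·(1) + (1)·(-3) = 21.
  So p(λ) = λ³ - 9λ² + 25λ - 21.
Step 2 — look for an integer root (rational root theorem: any rational root is an integer divisor of 21). Testing λ = 3:
  p(3) = 27 - 81 + 75 - 21 = 0  ✓
  Dividing out (λ - 3): p(λ) = (λ - 3)(λ² - 6λ + 7).
Step 3 — remaining eigenvalues from the quadratic λ² - 6λ + 7 = 0:
  Δ = 6² - 4·7 = 36 - 28 = 8,  λ = (6 ± √8)/2 = (6 ± 2.8284)/2 ≈ 4.4142 or 1.5858.
  Sorted: λ_1 = 4.4142,  λ_2 = 3,  λ_3 = 1.5858  (check: sum = 9 = tr ✓).

Step 4 — unit eigenvector for λ_1 ≈ 4.4142: v spans the null space of (Sigma - λ_1 I), whose rows are
  r_1 = (-1.4142, 0, 1),  r_2 = (0, -1.4142, -1),  r_3 = (1, -1, -1.4142).
  v is orthogonal to every row, so take v ∝ r_1 × r_2 = ((0)·(-1) - (1)·(-1.4142), (1)·(0) - (-1.4142)·(-1), (-1.4142)·(-1.4142) - (0)·(0)) ≈ (1.4142, -1.4142, 2).
  Let u = (1.4142, -1.4142, 2).
  ||u|| = √((1.4142)² + (-1.4142)² + (2)²) = √(8) ≈ 2.8284,  v_1 = u/||u|| ≈ (0.5, -0.5, 0.7071) (||v_1|| = 1).

λ_1 = 4.4142,  λ_2 = 3,  λ_3 = 1.5858;  v_1 ≈ (0.5, -0.5, 0.7071)


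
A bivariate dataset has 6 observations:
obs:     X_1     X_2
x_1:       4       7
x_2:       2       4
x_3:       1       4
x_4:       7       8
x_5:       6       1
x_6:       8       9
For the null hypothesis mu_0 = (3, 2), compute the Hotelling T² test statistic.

Step 1 — sample mean vector:
  mean(X_1) = (4 + 2 + 1 + 7 + 6 + 8) / 6 = 28/6 = 4.6667
  mean(X_2) = (7 + 4 + 4 + 8 + 1 + 9) / 6 = 33/6 = 5.5
  x̄ = (4.6667, 5.5),  deviation x̄ - mu_0 = (4.6667, 5.5) - (3, 2) = (1.6667, 3.5).

Step 2 — sample covariance matrix, S[i,j] = (1/(n-1)) · Σ_k (x_{k,i} - mean_i) · (x_{k,j} - mean_j), divisor n-1 = 5:
  S[X_1,X_1] = ((-0.6667)·(-0.6667) + (-2.6667)·(-2.6667) + (-3.6667)·(-3.6667) + (2.3333)·(2.3333) + (1.3333)·(1.3333) + (3.3333)·(3.3333)) / 5 = 39.3333/5 = 7.8667
  S[X_1,X_2] = ((-0.6667)·(1.5) + (-2.6667)·(-1.5) + (-3.6667)·(-1.5) + (2.3333)·(2.5) + (1.3333)·(-4.5) + (3.3333)·(3.5)) / 5 = 20/5 = 4
  S[X_2,X_2] = ((1.5)·(1.5) + (-1.5)·(-1.5) + (-1.5)·(-1.5) + (2.5)·(2.5) + (-4.5)·(-4.5) + (3.5)·(3.5)) / 5 = 45.5/5 = 9.1
  S = [[7.8667, 4],
 [4, 9.1]].

Step 3 — invert S. det(S) = 7.8667·9.1 - (4)² = 55.5867.
  S^{-1} = (1/det) · [[d, -b], [-b, a]] = [[0.1637, -0.072],
 [-0.072, 0.1415]].

Step 4 — quadratic form (x̄ - mu_0)^T · S^{-1} · (x̄ - mu_0):
  S^{-1} · (x̄ - mu_0) = (0.021, 0.3754),
  (x̄ - mu_0)^T · [...] = (1.6667)·(0.021) + (3.5)·(0.3754) = 1.3488.

Step 5 — scale by n: T² = 6 · 1.3488 = 8.0931.

T² ≈ 8.0931


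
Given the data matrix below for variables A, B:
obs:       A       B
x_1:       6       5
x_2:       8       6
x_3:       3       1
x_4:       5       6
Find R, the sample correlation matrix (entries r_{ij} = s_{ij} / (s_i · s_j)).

Step 1 — column means:
  mean(A) = (6 + 8 + 3 + 5) / 4 = 22/4 = 5.5
  mean(B) = (5 + 6 + 1 + 6) / 4 = 18/4 = 4.5

Step 2 — sample variances and covariances s[i,j] = (1/(n-1)) · Σ_k (x_{k,i} - mean_i) · (x_{k,j} - mean_j), with n-1 = 3:
  s[A,A] = ((0.5)·(0.5) + (2.5)·(2.5) + (-2.5)·(-2.5) + (-0.5)·(-0.5)) / 3 = 13/3 = 4.3333
  s[A,B] = ((0.5)·(0.5) + (2.5)·(1.5) + (-2.5)·(-3.5) + (-0.5)·(1.5)) / 3 = 12/3 = 4
  s[B,B] = ((0.5)·(0.5) + (1.5)·(1.5) + (-3.5)·(-3.5) + (1.5)·(1.5)) / 3 = 17/3 = 5.6667
  Sample standard deviations s_i = √(s[i,i]):
  s(A) = √(4.3333) = 2.0817
  s(B) = √(5.6667) = 2.3805

Step 3 — r_{ij} = s_{ij} / (s_i · s_j):
  r[A,A] = 1 (diagonal).
  r[A,B] = 4 / (2.0817 · 2.3805) = 4 / 4.9554 = 0.8072
  r[B,B] = 1 (diagonal).

R is symmetric with unit diagonal. Assembling:

R = [[1, 0.8072],
 [0.8072, 1]]


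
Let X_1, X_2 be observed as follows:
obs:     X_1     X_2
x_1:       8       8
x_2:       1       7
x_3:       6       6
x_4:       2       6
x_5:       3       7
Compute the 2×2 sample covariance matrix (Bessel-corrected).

Step 1 — column means:
  mean(X_1) = (8 + 1 + 6 + 2 + 3) / 5 = 20/5 = 4
  mean(X_2) = (8 + 7 + 6 + 6 + 7) / 5 = 34/5 = 6.8

Step 2 — sample covariance S[i,j] = (1/(n-1)) · Σ_k (x_{k,i} - mean_i) · (x_{k,j} - mean_j), with n-1 = 4.
  S[X_1,X_1] = ((4)·(4) + (-3)·(-3) + (2)·(2) + (-2)·(-2) + (-1)·(-1)) / 4 = 34/4 = 8.5
  S[X_1,X_2] = ((4)·(1.2) + (-3)·(0.2) + (2)·(-0.8) + (-2)·(-0.8) + (-1)·(0.2)) / 4 = 4/4 = 1
  S[X_2,X_2] = ((1.2)·(1.2) + (0.2)·(0.2) + (-0.8)·(-0.8) + (-0.8)·(-0.8) + (0.2)·(0.2)) / 4 = 2.8/4 = 0.7

S is symmetric (S[j,i] = S[i,j]). Assembling:

S = [[8.5, 1],
 [1, 0.7]]


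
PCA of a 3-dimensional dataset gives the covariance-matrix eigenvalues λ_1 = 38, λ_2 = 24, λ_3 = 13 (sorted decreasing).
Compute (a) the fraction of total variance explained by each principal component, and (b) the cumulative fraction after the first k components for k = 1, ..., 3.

Step 1 — total variance = trace(Sigma) = Σ λ_i = 38 + 24 + 13 = 75.

Step 2 — fraction explained by component i = λ_i / Σ λ:
  PC1: 38/75 = 0.5067
  PC2: 24/75 = 0.32
  PC3: 13/75 = 0.1733

Step 3 — cumulative fraction after k components = (λ_1 + ... + λ_k) / Σ λ:
  k = 1: 38/75 = 0.5067
  k = 2: (38 + 24)/75 = 62/75 = 0.8267
  k = 3: (38 + 24 + 13)/75 = 75/75 = 1

Summary (fraction, with percent):

explained: PC1 0.5067 (50.67%), PC2 0.32 (32%), PC3 0.1733 (17.33%);  cumulative: 0.5067, 0.8267, 1


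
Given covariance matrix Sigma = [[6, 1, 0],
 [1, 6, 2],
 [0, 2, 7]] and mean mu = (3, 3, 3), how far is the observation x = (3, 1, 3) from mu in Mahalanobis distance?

Step 1 — centre the observation: (x - mu) = (0, -2, 0).

Step 2 — invert Sigma (cofactor / det for 3×3, or solve directly):
  Sigma^{-1} = [[0.1719, -0.0317, 0.009],
 [-0.0317, 0.19, -0.0543],
 [0.009, -0.0543, 0.1584]].

Step 3 — form the quadratic (x - mu)^T · Sigma^{-1} · (x - mu):
  Sigma^{-1} · (x - mu) = (0.0633, -0.3801, 0.1086).
  (x - mu)^T · [Sigma^{-1} · (x - mu)] = (0)·(0.0633) + (-2)·(-0.3801) + (0)·(0.1086) = 0.7602.

Step 4 — take square root: d = √(0.7602) ≈ 0.8719.

d(x, mu) = √(0.7602) ≈ 0.8719


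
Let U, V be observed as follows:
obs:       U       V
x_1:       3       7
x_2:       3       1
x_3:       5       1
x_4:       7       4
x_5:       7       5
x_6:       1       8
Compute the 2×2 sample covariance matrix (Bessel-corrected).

Step 1 — column means:
  mean(U) = (3 + 3 + 5 + 7 + 7 + 1) / 6 = 26/6 = 4.3333
  mean(V) = (7 + 1 + 1 + 4 + 5 + 8) / 6 = 26/6 = 4.3333

Step 2 — sample covariance S[i,j] = (1/(n-1)) · Σ_k (x_{k,i} - mean_i) · (x_{k,j} - mean_j), with n-1 = 5.
  S[U,U] = ((-1.3333)·(-1.3333) + (-1.3333)·(-1.3333) + (0.6667)·(0.6667) + (2.6667)·(2.6667) + (2.6667)·(2.6667) + (-3.3333)·(-3.3333)) / 5 = 29.3333/5 = 5.8667
  S[U,V] = ((-1.3333)·(2.6667) + (-1.3333)·(-3.3333) + (0.6667)·(-3.3333) + (2.6667)·(-0.3333) + (2.6667)·(0.6667) + (-3.3333)·(3.6667)) / 5 = -12.6667/5 = -2.5333
  S[V,V] = ((2.6667)·(2.6667) + (-3.3333)·(-3.3333) + (-3.3333)·(-3.3333) + (-0.3333)·(-0.3333) + (0.6667)·(0.6667) + (3.6667)·(3.6667)) / 5 = 43.3333/5 = 8.6667

S is symmetric (S[j,i] = S[i,j]). Assembling:

S = [[5.8667, -2.5333],
 [-2.5333, 8.6667]]


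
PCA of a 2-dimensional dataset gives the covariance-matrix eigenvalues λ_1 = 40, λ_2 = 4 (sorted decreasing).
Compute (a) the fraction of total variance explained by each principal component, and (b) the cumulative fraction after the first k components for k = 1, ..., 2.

Step 1 — total variance = trace(Sigma) = Σ λ_i = 40 + 4 = 44.

Step 2 — fraction explained by component i = λ_i / Σ λ:
  PC1: 40/44 = 0.9091
  PC2: 4/44 = 0.0909

Step 3 — cumulative fraction after k components = (λ_1 + ... + λ_k) / Σ λ:
  k = 1: 40/44 = 0.9091
  k = 2: (40 + 4)/44 = 44/44 = 1

Summary (fraction, with percent):

explained: PC1 0.9091 (90.91%), PC2 0.0909 (9.09%);  cumulative: 0.9091, 1


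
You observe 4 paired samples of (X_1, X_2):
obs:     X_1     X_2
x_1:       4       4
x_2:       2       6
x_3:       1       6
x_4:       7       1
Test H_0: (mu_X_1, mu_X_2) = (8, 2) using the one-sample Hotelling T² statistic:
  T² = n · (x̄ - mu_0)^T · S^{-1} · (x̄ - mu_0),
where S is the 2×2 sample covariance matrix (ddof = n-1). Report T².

Step 1 — sample mean vector:
  mean(X_1) = (4 + 2 + 1 + 7) / 4 = 14/4 = 3.5
  mean(X_2) = (4 + 6 + 6 + 1) / 4 = 17/4 = 4.25
  x̄ = (3.5, 4.25),  deviation x̄ - mu_0 = (3.5, 4.25) - (8, 2) = (-4.5, 2.25).

Step 2 — sample covariance matrix, S[i,j] = (1/(n-1)) · Σ_k (x_{k,i} - mean_i) · (x_{k,j} - mean_j), divisor n-1 = 3:
  S[X_1,X_1] = ((0.5)·(0.5) + (-1.5)·(-1.5) + (-2.5)·(-2.5) + (3.5)·(3.5)) / 3 = 21/3 = 7
  S[X_1,X_2] = ((0.5)·(-0.25) + (-1.5)·(1.75) + (-2.5)·(1.75) + (3.5)·(-3.25)) / 3 = -18.5/3 = -6.1667
  S[X_2,X_2] = ((-0.25)·(-0.25) + (1.75)·(1.75) + (1.75)·(1.75) + (-3.25)·(-3.25)) / 3 = 16.75/3 = 5.5833
  S = [[7, -6.1667],
 [-6.1667, 5.5833]].

Step 3 — invert S. det(S) = 7·5.5833 - (-6.1667)² = 1.0556.
  S^{-1} = (1/det) · [[d, -b], [-b, a]] = [[5.2895, 5.8421],
 [5.8421, 6.6316]].

Step 4 — quadratic form (x̄ - mu_0)^T · S^{-1} · (x̄ - mu_0):
  S^{-1} · (x̄ - mu_0) = (-10.6579, -11.3684),
  (x̄ - mu_0)^T · [...] = (-4.5)·(-10.6579) + (2.25)·(-11.3684) = 22.3816.

Step 5 — scale by n: T² = 4 · 22.3816 = 89.5263.

T² ≈ 89.5263


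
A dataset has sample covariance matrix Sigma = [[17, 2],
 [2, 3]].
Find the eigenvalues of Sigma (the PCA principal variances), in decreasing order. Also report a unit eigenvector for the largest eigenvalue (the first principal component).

Step 1 — characteristic polynomial of 2×2 Sigma:
  det(Sigma - λI) = λ² - trace · λ + det = 0.
  trace = 17 + 3 = 20, det = 17·3 - (2)² = 47.
Step 2 — discriminant:
  Δ = trace² - 4·det = 400 - 188 = 212.
Step 3 — eigenvalues:
  λ = (trace ± √Δ)/2 = (20 ± 14.5602)/2,
  λ_1 = 17.2801,  λ_2 = 2.7199.

Step 4 — unit eigenvector for λ_1: solve (Sigma - λ_1 I)v = 0. First row:
  (17 - 17.2801)·v_x + (2)·v_y = 0, i.e. (-0.2801)·v_x + (2)·v_y = 0,
  so v ∝ (b, λ_1 - a) = (2, 0.2801) = u.
  ||u|| = √((2)² + (0.2801)²) = √(4.0785) ≈ 2.0195,
  v_1 = u/||u|| ≈ (0.9903, 0.1387) (||v_1|| = 1).

λ_1 = 17.2801,  λ_2 = 2.7199;  v_1 ≈ (0.9903, 0.1387)


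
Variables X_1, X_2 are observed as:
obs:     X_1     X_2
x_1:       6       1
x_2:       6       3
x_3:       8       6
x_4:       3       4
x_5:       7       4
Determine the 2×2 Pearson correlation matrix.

Step 1 — column means:
  mean(X_1) = (6 + 6 + 8 + 3 + 7) / 5 = 30/5 = 6
  mean(X_2) = (1 + 3 + 6 + 4 + 4) / 5 = 18/5 = 3.6

Step 2 — sample variances and covariances s[i,j] = (1/(n-1)) · Σ_k (x_{k,i} - mean_i) · (x_{k,j} - mean_j), with n-1 = 4:
  s[X_1,X_1] = ((0)·(0) + (0)·(0) + (2)·(2) + (-3)·(-3) + (1)·(1)) / 4 = 14/4 = 3.5
  s[X_1,X_2] = ((0)·(-2.6) + (0)·(-0.6) + (2)·(2.4) + (-3)·(0.4) + (1)·(0.4)) / 4 = 4/4 = 1
  s[X_2,X_2] = ((-2.6)·(-2.6) + (-0.6)·(-0.6) + (2.4)·(2.4) + (0.4)·(0.4) + (0.4)·(0.4)) / 4 = 13.2/4 = 3.3
  Sample standard deviations s_i = √(s[i,i]):
  s(X_1) = √(3.5) = 1.8708
  s(X_2) = √(3.3) = 1.8166

Step 3 — r_{ij} = s_{ij} / (s_i · s_j):
  r[X_1,X_1] = 1 (diagonal).
  r[X_1,X_2] = 1 / (1.8708 · 1.8166) = 1 / 3.3985 = 0.2942
  r[X_2,X_2] = 1 (diagonal).

R is symmetric with unit diagonal. Assembling:

R = [[1, 0.2942],
 [0.2942, 1]]


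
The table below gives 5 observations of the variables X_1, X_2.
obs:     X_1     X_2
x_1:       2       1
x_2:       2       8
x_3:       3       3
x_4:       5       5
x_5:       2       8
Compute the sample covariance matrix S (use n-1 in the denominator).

Step 1 — column means:
  mean(X_1) = (2 + 2 + 3 + 5 + 2) / 5 = 14/5 = 2.8
  mean(X_2) = (1 + 8 + 3 + 5 + 8) / 5 = 25/5 = 5

Step 2 — sample covariance S[i,j] = (1/(n-1)) · Σ_k (x_{k,i} - mean_i) · (x_{k,j} - mean_j), with n-1 = 4.
  S[X_1,X_1] = ((-0.8)·(-0.8) + (-0.8)·(-0.8) + (0.2)·(0.2) + (2.2)·(2.2) + (-0.8)·(-0.8)) / 4 = 6.8/4 = 1.7
  S[X_1,X_2] = ((-0.8)·(-4) + (-0.8)·(3) + (0.2)·(-2) + (2.2)·(0) + (-0.8)·(3)) / 4 = -2/4 = -0.5
  S[X_2,X_2] = ((-4)·(-4) + (3)·(3) + (-2)·(-2) + (0)·(0) + (3)·(3)) / 4 = 38/4 = 9.5

S is symmetric (S[j,i] = S[i,j]). Assembling:

S = [[1.7, -0.5],
 [-0.5, 9.5]]


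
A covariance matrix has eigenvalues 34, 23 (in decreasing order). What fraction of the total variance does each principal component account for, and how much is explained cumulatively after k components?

Step 1 — total variance = trace(Sigma) = Σ λ_i = 34 + 23 = 57.

Step 2 — fraction explained by component i = λ_i / Σ λ:
  PC1: 34/57 = 0.5965
  PC2: 23/57 = 0.4035

Step 3 — cumulative fraction after k components = (λ_1 + ... + λ_k) / Σ λ:
  k = 1: 34/57 = 0.5965
  k = 2: (34 + 23)/57 = 57/57 = 1

Summary (fraction, with percent):

explained: PC1 0.5965 (59.65%), PC2 0.4035 (40.35%);  cumulative: 0.5965, 1


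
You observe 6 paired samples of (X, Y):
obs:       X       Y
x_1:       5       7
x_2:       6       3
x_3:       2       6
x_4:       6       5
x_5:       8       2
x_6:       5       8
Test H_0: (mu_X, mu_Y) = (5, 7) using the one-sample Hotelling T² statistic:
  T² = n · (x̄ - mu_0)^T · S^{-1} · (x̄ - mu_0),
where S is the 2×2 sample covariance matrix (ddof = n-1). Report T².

Step 1 — sample mean vector:
  mean(X) = (5 + 6 + 2 + 6 + 8 + 5) / 6 = 32/6 = 5.3333
  mean(Y) = (7 + 3 + 6 + 5 + 2 + 8) / 6 = 31/6 = 5.1667
  x̄ = (5.3333, 5.1667),  deviation x̄ - mu_0 = (5.3333, 5.1667) - (5, 7) = (0.3333, -1.8333).

Step 2 — sample covariance matrix, S[i,j] = (1/(n-1)) · Σ_k (x_{k,i} - mean_i) · (x_{k,j} - mean_j), divisor n-1 = 5:
  S[X,X] = ((-0.3333)·(-0.3333) + (0.6667)·(0.6667) + (-3.3333)·(-3.3333) + (0.6667)·(0.6667) + (2.6667)·(2.6667) + (-0.3333)·(-0.3333)) / 5 = 19.3333/5 = 3.8667
  S[X,Y] = ((-0.3333)·(1.8333) + (0.6667)·(-2.1667) + (-3.3333)·(0.8333) + (0.6667)·(-0.1667) + (2.6667)·(-3.1667) + (-0.3333)·(2.8333)) / 5 = -14.3333/5 = -2.8667
  S[Y,Y] = ((1.8333)·(1.8333) + (-2.1667)·(-2.1667) + (0.8333)·(0.8333) + (-0.1667)·(-0.1667) + (-3.1667)·(-3.1667) + (2.8333)·(2.8333)) / 5 = 26.8333/5 = 5.3667
  S = [[3.8667, -2.8667],
 [-2.8667, 5.3667]].

Step 3 — invert S. det(S) = 3.8667·5.3667 - (-2.8667)² = 12.5333.
  S^{-1} = (1/det) · [[d, -b], [-b, a]] = [[0.4282, 0.2287],
 [0.2287, 0.3085]].

Step 4 — quadratic form (x̄ - mu_0)^T · S^{-1} · (x̄ - mu_0):
  S^{-1} · (x̄ - mu_0) = (-0.2766, -0.4894),
  (x̄ - mu_0)^T · [...] = (0.3333)·(-0.2766) + (-1.8333)·(-0.4894) = 0.805.

Step 5 — scale by n: T² = 6 · 0.805 = 4.8298.

T² ≈ 4.8298


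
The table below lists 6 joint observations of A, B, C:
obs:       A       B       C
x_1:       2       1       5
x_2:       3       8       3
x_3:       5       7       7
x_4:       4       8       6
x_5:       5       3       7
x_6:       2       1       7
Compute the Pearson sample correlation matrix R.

Step 1 — column means:
  mean(A) = (2 + 3 + 5 + 4 + 5 + 2) / 6 = 21/6 = 3.5
  mean(B) = (1 + 8 + 7 + 8 + 3 + 1) / 6 = 28/6 = 4.6667
  mean(C) = (5 + 3 + 7 + 6 + 7 + 7) / 6 = 35/6 = 5.8333

Step 2 — sample variances and covariances s[i,j] = (1/(n-1)) · Σ_k (x_{k,i} - mean_i) · (x_{k,j} - mean_j), with n-1 = 5:
  s[A,A] = ((-1.5)·(-1.5) + (-0.5)·(-0.5) + (1.5)·(1.5) + (0.5)·(0.5) + (1.5)·(1.5) + (-1.5)·(-1.5)) / 5 = 9.5/5 = 1.9
  s[A,B] = ((-1.5)·(-3.6667) + (-0.5)·(3.3333) + (1.5)·(2.3333) + (0.5)·(3.3333) + (1.5)·(-1.6667) + (-1.5)·(-3.6667)) / 5 = 12/5 = 2.4
  s[A,C] = ((-1.5)·(-0.8333) + (-0.5)·(-2.8333) + (1.5)·(1.1667) + (0.5)·(0.1667) + (1.5)·(1.1667) + (-1.5)·(1.1667)) / 5 = 4.5/5 = 0.9
  s[B,B] = ((-3.6667)·(-3.6667) + (3.3333)·(3.3333) + (2.3333)·(2.3333) + (3.3333)·(3.3333) + (-1.6667)·(-1.6667) + (-3.6667)·(-3.6667)) / 5 = 57.3333/5 = 11.4667
  s[B,C] = ((-3.6667)·(-0.8333) + (3.3333)·(-2.8333) + (2.3333)·(1.1667) + (3.3333)·(0.1667) + (-1.6667)·(1.1667) + (-3.6667)·(1.1667)) / 5 = -9.3333/5 = -1.8667
  s[C,C] = ((-0.8333)·(-0.8333) + (-2.8333)·(-2.8333) + (1.1667)·(1.1667) + (0.1667)·(0.1667) + (1.1667)·(1.1667) + (1.1667)·(1.1667)) / 5 = 12.8333/5 = 2.5667
  Sample standard deviations s_i = √(s[i,i]):
  s(A) = √(1.9) = 1.3784
  s(B) = √(11.4667) = 3.3862
  s(C) = √(2.5667) = 1.6021

Step 3 — r_{ij} = s_{ij} / (s_i · s_j):
  r[A,A] = 1 (diagonal).
  r[A,B] = 2.4 / (1.3784 · 3.3862) = 2.4 / 4.6676 = 0.5142
  r[A,C] = 0.9 / (1.3784 · 1.6021) = 0.9 / 2.2083 = 0.4076
  r[B,B] = 1 (diagonal).
  r[B,C] = -1.8667 / (3.3862 · 1.6021) = -1.8667 / 5.425 = -0.3441
  r[C,C] = 1 (diagonal).

R is symmetric with unit diagonal. Assembling:

R = [[1, 0.5142, 0.4076],
 [0.5142, 1, -0.3441],
 [0.4076, -0.3441, 1]]


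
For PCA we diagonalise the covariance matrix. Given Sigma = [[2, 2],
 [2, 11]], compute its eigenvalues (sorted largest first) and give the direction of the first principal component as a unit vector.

Step 1 — characteristic polynomial of 2×2 Sigma:
  det(Sigma - λI) = λ² - trace · λ + det = 0.
  trace = 2 + 11 = 13, det = 2·11 - (2)² = 18.
Step 2 — discriminant:
  Δ = trace² - 4·det = 169 - 72 = 97.
Step 3 — eigenvalues:
  λ = (trace ± √Δ)/2 = (13 ± 9.8489)/2,
  λ_1 = 11.4244,  λ_2 = 1.5756.

Step 4 — unit eigenvector for λ_1: solve (Sigma - λ_1 I)v = 0. First row:
  (2 - 11.4244)·v_x + (2)·v_y = 0, i.e. (-9.4244)·v_x + (2)·v_y = 0,
  so v ∝ (b, λ_1 - a) = (2, 9.4244) = u.
  ||u|| = √((2)² + (9.4244)²) = √(92.8199) ≈ 9.6343,
  v_1 = u/||u|| ≈ (0.2076, 0.9782) (||v_1|| = 1).

λ_1 = 11.4244,  λ_2 = 1.5756;  v_1 ≈ (0.2076, 0.9782)


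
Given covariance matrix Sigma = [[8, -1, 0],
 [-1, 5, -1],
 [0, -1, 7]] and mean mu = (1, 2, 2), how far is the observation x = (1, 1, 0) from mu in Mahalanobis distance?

Step 1 — centre the observation: (x - mu) = (0, -1, -2).

Step 2 — invert Sigma (cofactor / det for 3×3, or solve directly):
  Sigma^{-1} = [[0.1283, 0.0264, 0.0038],
 [0.0264, 0.2113, 0.0302],
 [0.0038, 0.0302, 0.1472]].

Step 3 — form the quadratic (x - mu)^T · Sigma^{-1} · (x - mu):
  Sigma^{-1} · (x - mu) = (-0.034, -0.2717, -0.3245).
  (x - mu)^T · [Sigma^{-1} · (x - mu)] = (0)·(-0.034) + (-1)·(-0.2717) + (-2)·(-0.3245) = 0.9208.

Step 4 — take square root: d = √(0.9208) ≈ 0.9596.

d(x, mu) = √(0.9208) ≈ 0.9596


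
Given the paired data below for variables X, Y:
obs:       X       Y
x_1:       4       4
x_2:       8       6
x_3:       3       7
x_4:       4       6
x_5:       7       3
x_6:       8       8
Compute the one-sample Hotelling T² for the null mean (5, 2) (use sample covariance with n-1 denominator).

Step 1 — sample mean vector:
  mean(X) = (4 + 8 + 3 + 4 + 7 + 8) / 6 = 34/6 = 5.6667
  mean(Y) = (4 + 6 + 7 + 6 + 3 + 8) / 6 = 34/6 = 5.6667
  x̄ = (5.6667, 5.6667),  deviation x̄ - mu_0 = (5.6667, 5.6667) - (5, 2) = (0.6667, 3.6667).

Step 2 — sample covariance matrix, S[i,j] = (1/(n-1)) · Σ_k (x_{k,i} - mean_i) · (x_{k,j} - mean_j), divisor n-1 = 5:
  S[X,X] = ((-1.6667)·(-1.6667) + (2.3333)·(2.3333) + (-2.6667)·(-2.6667) + (-1.6667)·(-1.6667) + (1.3333)·(1.3333) + (2.3333)·(2.3333)) / 5 = 25.3333/5 = 5.0667
  S[X,Y] = ((-1.6667)·(-1.6667) + (2.3333)·(0.3333) + (-2.6667)·(1.3333) + (-1.6667)·(0.3333) + (1.3333)·(-2.6667) + (2.3333)·(2.3333)) / 5 = 1.3333/5 = 0.2667
  S[Y,Y] = ((-1.6667)·(-1.6667) + (0.3333)·(0.3333) + (1.3333)·(1.3333) + (0.3333)·(0.3333) + (-2.6667)·(-2.6667) + (2.3333)·(2.3333)) / 5 = 17.3333/5 = 3.4667
  S = [[5.0667, 0.2667],
 [0.2667, 3.4667]].

Step 3 — invert S. det(S) = 5.0667·3.4667 - (0.2667)² = 17.4933.
  S^{-1} = (1/det) · [[d, -b], [-b, a]] = [[0.1982, -0.0152],
 [-0.0152, 0.2896]].

Step 4 — quadratic form (x̄ - mu_0)^T · S^{-1} · (x̄ - mu_0):
  S^{-1} · (x̄ - mu_0) = (0.0762, 1.0518),
  (x̄ - mu_0)^T · [...] = (0.6667)·(0.0762) + (3.6667)·(1.0518) = 3.9075.

Step 5 — scale by n: T² = 6 · 3.9075 = 23.4451.

T² ≈ 23.4451


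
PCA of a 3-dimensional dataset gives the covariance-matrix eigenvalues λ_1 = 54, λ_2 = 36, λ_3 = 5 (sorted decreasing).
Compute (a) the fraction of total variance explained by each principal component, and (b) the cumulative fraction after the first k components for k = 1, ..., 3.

Step 1 — total variance = trace(Sigma) = Σ λ_i = 54 + 36 + 5 = 95.

Step 2 — fraction explained by component i = λ_i / Σ λ:
  PC1: 54/95 = 0.5684
  PC2: 36/95 = 0.3789
  PC3: 5/95 = 0.0526

Step 3 — cumulative fraction after k components = (λ_1 + ... + λ_k) / Σ λ:
  k = 1: 54/95 = 0.5684
  k = 2: (54 + 36)/95 = 90/95 = 0.9474
  k = 3: (54 + 36 + 5)/95 = 95/95 = 1

Summary (fraction, with percent):

explained: PC1 0.5684 (56.84%), PC2 0.3789 (37.89%), PC3 0.0526 (5.26%);  cumulative: 0.5684, 0.9474, 1


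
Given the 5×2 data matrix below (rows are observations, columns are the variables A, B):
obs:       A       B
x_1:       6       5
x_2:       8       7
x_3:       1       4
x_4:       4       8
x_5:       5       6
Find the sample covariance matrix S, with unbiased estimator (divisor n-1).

Step 1 — column means:
  mean(A) = (6 + 8 + 1 + 4 + 5) / 5 = 24/5 = 4.8
  mean(B) = (5 + 7 + 4 + 8 + 6) / 5 = 30/5 = 6

Step 2 — sample covariance S[i,j] = (1/(n-1)) · Σ_k (x_{k,i} - mean_i) · (x_{k,j} - mean_j), with n-1 = 4.
  S[A,A] = ((1.2)·(1.2) + (3.2)·(3.2) + (-3.8)·(-3.8) + (-0.8)·(-0.8) + (0.2)·(0.2)) / 4 = 26.8/4 = 6.7
  S[A,B] = ((1.2)·(-1) + (3.2)·(1) + (-3.8)·(-2) + (-0.8)·(2) + (0.2)·(0)) / 4 = 8/4 = 2
  S[B,B] = ((-1)·(-1) + (1)·(1) + (-2)·(-2) + (2)·(2) + (0)·(0)) / 4 = 10/4 = 2.5

S is symmetric (S[j,i] = S[i,j]). Assembling:

S = [[6.7, 2],
 [2, 2.5]]


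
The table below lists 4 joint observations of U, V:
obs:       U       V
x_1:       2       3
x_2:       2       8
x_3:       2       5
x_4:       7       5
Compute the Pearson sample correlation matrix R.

Step 1 — column means:
  mean(U) = (2 + 2 + 2 + 7) / 4 = 13/4 = 3.25
  mean(V) = (3 + 8 + 5 + 5) / 4 = 21/4 = 5.25

Step 2 — sample variances and covariances s[i,j] = (1/(n-1)) · Σ_k (x_{k,i} - mean_i) · (x_{k,j} - mean_j), with n-1 = 3:
  s[U,U] = ((-1.25)·(-1.25) + (-1.25)·(-1.25) + (-1.25)·(-1.25) + (3.75)·(3.75)) / 3 = 18.75/3 = 6.25
  s[U,V] = ((-1.25)·(-2.25) + (-1.25)·(2.75) + (-1.25)·(-0.25) + (3.75)·(-0.25)) / 3 = -1.25/3 = -0.4167
  s[V,V] = ((-2.25)·(-2.25) + (2.75)·(2.75) + (-0.25)·(-0.25) + (-0.25)·(-0.25)) / 3 = 12.75/3 = 4.25
  Sample standard deviations s_i = √(s[i,i]):
  s(U) = √(6.25) = 2.5
  s(V) = √(4.25) = 2.0616

Step 3 — r_{ij} = s_{ij} / (s_i · s_j):
  r[U,U] = 1 (diagonal).
  r[U,V] = -0.4167 / (2.5 · 2.0616) = -0.4167 / 5.1539 = -0.0808
  r[V,V] = 1 (diagonal).

R is symmetric with unit diagonal. Assembling:

R = [[1, -0.0808],
 [-0.0808, 1]]


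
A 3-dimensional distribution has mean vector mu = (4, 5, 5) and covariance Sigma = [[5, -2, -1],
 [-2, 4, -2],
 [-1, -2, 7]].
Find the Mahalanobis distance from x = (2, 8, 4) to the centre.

Step 1 — centre the observation: (x - mu) = (-2, 3, -1).

Step 2 — invert Sigma (cofactor / det for 3×3, or solve directly):
  Sigma^{-1} = [[0.3, 0.2, 0.1],
 [0.2, 0.425, 0.15],
 [0.1, 0.15, 0.2]].

Step 3 — form the quadratic (x - mu)^T · Sigma^{-1} · (x - mu):
  Sigma^{-1} · (x - mu) = (-0.1, 0.725, 0.05).
  (x - mu)^T · [Sigma^{-1} · (x - mu)] = (-2)·(-0.1) + (3)·(0.725) + (-1)·(0.05) = 2.325.

Step 4 — take square root: d = √(2.325) ≈ 1.5248.

d(x, mu) = √(2.325) ≈ 1.5248


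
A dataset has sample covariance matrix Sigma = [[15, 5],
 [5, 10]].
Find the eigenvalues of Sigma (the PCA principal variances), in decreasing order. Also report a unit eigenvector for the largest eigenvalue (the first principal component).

Step 1 — characteristic polynomial of 2×2 Sigma:
  det(Sigma - λI) = λ² - trace · λ + det = 0.
  trace = 15 + 10 = 25, det = 15·10 - (5)² = 125.
Step 2 — discriminant:
  Δ = trace² - 4·det = 625 - 500 = 125.
Step 3 — eigenvalues:
  λ = (trace ± √Δ)/2 = (25 ± 11.1803)/2,
  λ_1 = 18.0902,  λ_2 = 6.9098.

Step 4 — unit eigenvector for λ_1: solve (Sigma - λ_1 I)v = 0. First row:
  (15 - 18.0902)·v_x + (5)·v_y = 0, i.e. (-3.0902)·v_x + (5)·v_y = 0,
  so v ∝ (b, λ_1 - a) = (5, 3.0902) = u.
  ||u|| = √((5)² + (3.0902)²) = √(34.5492) ≈ 5.8779,
  v_1 = u/||u|| ≈ (0.8507, 0.5257) (||v_1|| = 1).

λ_1 = 18.0902,  λ_2 = 6.9098;  v_1 ≈ (0.8507, 0.5257)


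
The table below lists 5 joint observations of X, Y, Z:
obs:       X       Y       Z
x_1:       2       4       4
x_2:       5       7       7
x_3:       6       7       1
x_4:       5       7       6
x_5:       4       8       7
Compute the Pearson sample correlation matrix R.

Step 1 — column means:
  mean(X) = (2 + 5 + 6 + 5 + 4) / 5 = 22/5 = 4.4
  mean(Y) = (4 + 7 + 7 + 7 + 8) / 5 = 33/5 = 6.6
  mean(Z) = (4 + 7 + 1 + 6 + 7) / 5 = 25/5 = 5

Step 2 — sample variances and covariances s[i,j] = (1/(n-1)) · Σ_k (x_{k,i} - mean_i) · (x_{k,j} - mean_j), with n-1 = 4:
  s[X,X] = ((-2.4)·(-2.4) + (0.6)·(0.6) + (1.6)·(1.6) + (0.6)·(0.6) + (-0.4)·(-0.4)) / 4 = 9.2/4 = 2.3
  s[X,Y] = ((-2.4)·(-2.6) + (0.6)·(0.4) + (1.6)·(0.4) + (0.6)·(0.4) + (-0.4)·(1.4)) / 4 = 6.8/4 = 1.7
  s[X,Z] = ((-2.4)·(-1) + (0.6)·(2) + (1.6)·(-4) + (0.6)·(1) + (-0.4)·(2)) / 4 = -3/4 = -0.75
  s[Y,Y] = ((-2.6)·(-2.6) + (0.4)·(0.4) + (0.4)·(0.4) + (0.4)·(0.4) + (1.4)·(1.4)) / 4 = 9.2/4 = 2.3
  s[Y,Z] = ((-2.6)·(-1) + (0.4)·(2) + (0.4)·(-4) + (0.4)·(1) + (1.4)·(2)) / 4 = 5/4 = 1.25
  s[Z,Z] = ((-1)·(-1) + (2)·(2) + (-4)·(-4) + (1)·(1) + (2)·(2)) / 4 = 26/4 = 6.5
  Sample standard deviations s_i = √(s[i,i]):
  s(X) = √(2.3) = 1.5166
  s(Y) = √(2.3) = 1.5166
  s(Z) = √(6.5) = 2.5495

Step 3 — r_{ij} = s_{ij} / (s_i · s_j):
  r[X,X] = 1 (diagonal).
  r[X,Y] = 1.7 / (1.5166 · 1.5166) = 1.7 / 2.3 = 0.7391
  r[X,Z] = -0.75 / (1.5166 · 2.5495) = -0.75 / 3.8665 = -0.194
  r[Y,Y] = 1 (diagonal).
  r[Y,Z] = 1.25 / (1.5166 · 2.5495) = 1.25 / 3.8665 = 0.3233
  r[Z,Z] = 1 (diagonal).

R is symmetric with unit diagonal. Assembling:

R = [[1, 0.7391, -0.194],
 [0.7391, 1, 0.3233],
 [-0.194, 0.3233, 1]]


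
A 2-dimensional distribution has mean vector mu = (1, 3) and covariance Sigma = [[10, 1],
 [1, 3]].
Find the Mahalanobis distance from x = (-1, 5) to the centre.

Step 1 — centre the observation: (x - mu) = (-2, 2).

Step 2 — invert Sigma. det(Sigma) = 10·3 - (1)² = 29.
  Sigma^{-1} = (1/det) · [[d, -b], [-b, a]] = [[0.1034, -0.0345],
 [-0.0345, 0.3448]].

Step 3 — form the quadratic (x - mu)^T · Sigma^{-1} · (x - mu):
  Sigma^{-1} · (x - mu) = (-0.2759, 0.7586).
  (x - mu)^T · [Sigma^{-1} · (x - mu)] = (-2)·(-0.2759) + (2)·(0.7586) = 2.069.

Step 4 — take square root: d = √(2.069) ≈ 1.4384.

d(x, mu) = √(2.069) ≈ 1.4384


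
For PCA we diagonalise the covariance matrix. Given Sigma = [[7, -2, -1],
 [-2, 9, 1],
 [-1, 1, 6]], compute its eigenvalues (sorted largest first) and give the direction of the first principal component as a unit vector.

Step 1 — characteristic polynomial p(λ) = det(λI - Sigma) = λ³ - tr·λ² + c_1·λ - det, where tr = trace, c_1 = sum of the principal 2×2 minors, det = det(Sigma):
  tr = 7 + 9 + 6 = 22,
  c_1 = (7·9 - (-2)²) + (7·6 - (-1)²) + (9·6 - (1)²) = 59 + 41 + 53 = 153,
  det = 7·(9·6 - (1)²) - (-2)·((-2)·6 - (1)·(-1)) + (-1)·((-2)·(1) - 9·(-1)) = 7·(53) - (-2)·(-11) + (-1)·(7) = 342.
  So p(λ) = λ³ - 22λ² + 153λ - 342.
Step 2 — look for an integer root (rational root theorem: any rational root is an integer divisor of 342). Testing λ = 6:
  p(6) = 216 - 792 + 918 - 342 = 0  ✓
  Dividing out (λ - 6): p(λ) = (λ - 6)(λ² - 16λ + 57).
Step 3 — remaining eigenvalues from the quadratic λ² - 16λ + 57 = 0:
  Δ = 16² - 4·57 = 256 - 228 = 28,  λ = (16 ± √28)/2 = (16 ± 5.2915)/2 ≈ 10.6458 or 5.3542.
  Sorted: λ_1 = 10.6458,  λ_2 = 6,  λ_3 = 5.3542  (check: sum = 22 = tr ✓).

Step 4 — unit eigenvector for λ_1 ≈ 10.6458: v spans the null space of (Sigma - λ_1 I), whose rows are
  r_1 = (-3.6458, -2, -1),  r_2 = (-2, -1.6458, 1),  r_3 = (-1, 1, -4.6458).
  v is orthogonal to every row, so take v ∝ r_1 × r_2 = ((-2)·(1) - (-1)·(-1.6458), (-1)·(-2) - (-3.6458)·(1), (-3.6458)·(-1.6458) - (-2)·(-2)) ≈ (-3.6458, 5.6458, 2).
  Rescale (multiply by -1 so the first nonzero entry is positive): u = (3.6458, -5.6458, -2).
  ||u|| = √((3.6458)² + (-5.6458)² + (-2)²) = √(49.166) ≈ 7.0118,  v_1 = u/||u|| ≈ (0.5199, -0.8052, -0.2852) (||v_1|| = 1).

λ_1 = 10.6458,  λ_2 = 6,  λ_3 = 5.3542;  v_1 ≈ (0.5199, -0.8052, -0.2852)


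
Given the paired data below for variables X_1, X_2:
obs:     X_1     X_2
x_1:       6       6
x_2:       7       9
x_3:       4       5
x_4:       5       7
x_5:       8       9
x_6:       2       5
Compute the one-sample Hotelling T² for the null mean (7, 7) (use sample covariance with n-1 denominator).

Step 1 — sample mean vector:
  mean(X_1) = (6 + 7 + 4 + 5 + 8 + 2) / 6 = 32/6 = 5.3333
  mean(X_2) = (6 + 9 + 5 + 7 + 9 + 5) / 6 = 41/6 = 6.8333
  x̄ = (5.3333, 6.8333),  deviation x̄ - mu_0 = (5.3333, 6.8333) - (7, 7) = (-1.6667, -0.1667).

Step 2 — sample covariance matrix, S[i,j] = (1/(n-1)) · Σ_k (x_{k,i} - mean_i) · (x_{k,j} - mean_j), divisor n-1 = 5:
  S[X_1,X_1] = ((0.6667)·(0.6667) + (1.6667)·(1.6667) + (-1.3333)·(-1.3333) + (-0.3333)·(-0.3333) + (2.6667)·(2.6667) + (-3.3333)·(-3.3333)) / 5 = 23.3333/5 = 4.6667
  S[X_1,X_2] = ((0.6667)·(-0.8333) + (1.6667)·(2.1667) + (-1.3333)·(-1.8333) + (-0.3333)·(0.1667) + (2.6667)·(2.1667) + (-3.3333)·(-1.8333)) / 5 = 17.3333/5 = 3.4667
  S[X_2,X_2] = ((-0.8333)·(-0.8333) + (2.1667)·(2.1667) + (-1.8333)·(-1.8333) + (0.1667)·(0.1667) + (2.1667)·(2.1667) + (-1.8333)·(-1.8333)) / 5 = 16.8333/5 = 3.3667
  S = [[4.6667, 3.4667],
 [3.4667, 3.3667]].

Step 3 — invert S. det(S) = 4.6667·3.3667 - (3.4667)² = 3.6933.
  S^{-1} = (1/det) · [[d, -b], [-b, a]] = [[0.9116, -0.9386],
 [-0.9386, 1.2635]].

Step 4 — quadratic form (x̄ - mu_0)^T · S^{-1} · (x̄ - mu_0):
  S^{-1} · (x̄ - mu_0) = (-1.3628, 1.3538),
  (x̄ - mu_0)^T · [...] = (-1.6667)·(-1.3628) + (-0.1667)·(1.3538) = 2.0457.

Step 5 — scale by n: T² = 6 · 2.0457 = 12.2744.

T² ≈ 12.2744


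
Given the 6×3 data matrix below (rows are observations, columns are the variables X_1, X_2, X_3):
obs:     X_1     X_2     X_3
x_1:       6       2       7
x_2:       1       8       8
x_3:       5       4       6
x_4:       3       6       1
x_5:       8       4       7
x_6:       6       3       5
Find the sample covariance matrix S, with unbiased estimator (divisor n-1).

Step 1 — column means:
  mean(X_1) = (6 + 1 + 5 + 3 + 8 + 6) / 6 = 29/6 = 4.8333
  mean(X_2) = (2 + 8 + 4 + 6 + 4 + 3) / 6 = 27/6 = 4.5
  mean(X_3) = (7 + 8 + 6 + 1 + 7 + 5) / 6 = 34/6 = 5.6667

Step 2 — sample covariance S[i,j] = (1/(n-1)) · Σ_k (x_{k,i} - mean_i) · (x_{k,j} - mean_j), with n-1 = 5.
  S[X_1,X_1] = ((1.1667)·(1.1667) + (-3.8333)·(-3.8333) + (0.1667)·(0.1667) + (-1.8333)·(-1.8333) + (3.1667)·(3.1667) + (1.1667)·(1.1667)) / 5 = 30.8333/5 = 6.1667
  S[X_1,X_2] = ((1.1667)·(-2.5) + (-3.8333)·(3.5) + (0.1667)·(-0.5) + (-1.8333)·(1.5) + (3.1667)·(-0.5) + (1.1667)·(-1.5)) / 5 = -22.5/5 = -4.5
  S[X_1,X_3] = ((1.1667)·(1.3333) + (-3.8333)·(2.3333) + (0.1667)·(0.3333) + (-1.8333)·(-4.6667) + (3.1667)·(1.3333) + (1.1667)·(-0.6667)) / 5 = 4.6667/5 = 0.9333
  S[X_2,X_2] = ((-2.5)·(-2.5) + (3.5)·(3.5) + (-0.5)·(-0.5) + (1.5)·(1.5) + (-0.5)·(-0.5) + (-1.5)·(-1.5)) / 5 = 23.5/5 = 4.7
  S[X_2,X_3] = ((-2.5)·(1.3333) + (3.5)·(2.3333) + (-0.5)·(0.3333) + (1.5)·(-4.6667) + (-0.5)·(1.3333) + (-1.5)·(-0.6667)) / 5 = -2/5 = -0.4
  S[X_3,X_3] = ((1.3333)·(1.3333) + (2.3333)·(2.3333) + (0.3333)·(0.3333) + (-4.6667)·(-4.6667) + (1.3333)·(1.3333) + (-0.6667)·(-0.6667)) / 5 = 31.3333/5 = 6.2667

S is symmetric (S[j,i] = S[i,j]). Assembling:

S = [[6.1667, -4.5, 0.9333],
 [-4.5, 4.7, -0.4],
 [0.9333, -0.4, 6.2667]]


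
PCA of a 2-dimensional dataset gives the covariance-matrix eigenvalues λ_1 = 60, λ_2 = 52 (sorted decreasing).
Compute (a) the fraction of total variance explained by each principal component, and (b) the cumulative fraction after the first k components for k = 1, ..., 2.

Step 1 — total variance = trace(Sigma) = Σ λ_i = 60 + 52 = 112.

Step 2 — fraction explained by component i = λ_i / Σ λ:
  PC1: 60/112 = 0.5357
  PC2: 52/112 = 0.4643

Step 3 — cumulative fraction after k components = (λ_1 + ... + λ_k) / Σ λ:
  k = 1: 60/112 = 0.5357
  k = 2: (60 + 52)/112 = 112/112 = 1

Summary (fraction, with percent):

explained: PC1 0.5357 (53.57%), PC2 0.4643 (46.43%);  cumulative: 0.5357, 1


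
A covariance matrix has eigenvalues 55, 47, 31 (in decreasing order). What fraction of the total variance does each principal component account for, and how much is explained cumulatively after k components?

Step 1 — total variance = trace(Sigma) = Σ λ_i = 55 + 47 + 31 = 133.

Step 2 — fraction explained by component i = λ_i / Σ λ:
  PC1: 55/133 = 0.4135
  PC2: 47/133 = 0.3534
  PC3: 31/133 = 0.2331

Step 3 — cumulative fraction after k components = (λ_1 + ... + λ_k) / Σ λ:
  k = 1: 55/133 = 0.4135
  k = 2: (55 + 47)/133 = 102/133 = 0.7669
  k = 3: (55 + 47 + 31)/133 = 133/133 = 1

Summary (fraction, with percent):

explained: PC1 0.4135 (41.35%), PC2 0.3534 (35.34%), PC3 0.2331 (23.31%);  cumulative: 0.4135, 0.7669, 1


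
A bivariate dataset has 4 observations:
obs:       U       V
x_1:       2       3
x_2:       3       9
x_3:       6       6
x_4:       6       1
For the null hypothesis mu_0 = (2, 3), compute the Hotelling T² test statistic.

Step 1 — sample mean vector:
  mean(U) = (2 + 3 + 6 + 6) / 4 = 17/4 = 4.25
  mean(V) = (3 + 9 + 6 + 1) / 4 = 19/4 = 4.75
  x̄ = (4.25, 4.75),  deviation x̄ - mu_0 = (4.25, 4.75) - (2, 3) = (2.25, 1.75).

Step 2 — sample covariance matrix, S[i,j] = (1/(n-1)) · Σ_k (x_{k,i} - mean_i) · (x_{k,j} - mean_j), divisor n-1 = 3:
  S[U,U] = ((-2.25)·(-2.25) + (-1.25)·(-1.25) + (1.75)·(1.75) + (1.75)·(1.75)) / 3 = 12.75/3 = 4.25
  S[U,V] = ((-2.25)·(-1.75) + (-1.25)·(4.25) + (1.75)·(1.25) + (1.75)·(-3.75)) / 3 = -5.75/3 = -1.9167
  S[V,V] = ((-1.75)·(-1.75) + (4.25)·(4.25) + (1.25)·(1.25) + (-3.75)·(-3.75)) / 3 = 36.75/3 = 12.25
  S = [[4.25, -1.9167],
 [-1.9167, 12.25]].

Step 3 — invert S. det(S) = 4.25·12.25 - (-1.9167)² = 48.3889.
  S^{-1} = (1/det) · [[d, -b], [-b, a]] = [[0.2532, 0.0396],
 [0.0396, 0.0878]].

Step 4 — quadratic form (x̄ - mu_0)^T · S^{-1} · (x̄ - mu_0):
  S^{-1} · (x̄ - mu_0) = (0.6389, 0.2428),
  (x̄ - mu_0)^T · [...] = (2.25)·(0.6389) + (1.75)·(0.2428) = 1.8625.

Step 5 — scale by n: T² = 4 · 1.8625 = 7.4501.

T² ≈ 7.4501


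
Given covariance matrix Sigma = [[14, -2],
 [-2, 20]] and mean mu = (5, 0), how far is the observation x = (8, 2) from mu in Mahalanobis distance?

Step 1 — centre the observation: (x - mu) = (3, 2).

Step 2 — invert Sigma. det(Sigma) = 14·20 - (-2)² = 276.
  Sigma^{-1} = (1/det) · [[d, -b], [-b, a]] = [[0.0725, 0.0072],
 [0.0072, 0.0507]].

Step 3 — form the quadratic (x - mu)^T · Sigma^{-1} · (x - mu):
  Sigma^{-1} · (x - mu) = (0.2319, 0.1232).
  (x - mu)^T · [Sigma^{-1} · (x - mu)] = (3)·(0.2319) + (2)·(0.1232) = 0.942.

Step 4 — take square root: d = √(0.942) ≈ 0.9706.

d(x, mu) = √(0.942) ≈ 0.9706


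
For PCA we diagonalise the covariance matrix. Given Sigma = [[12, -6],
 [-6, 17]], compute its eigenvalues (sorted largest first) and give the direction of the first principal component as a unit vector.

Step 1 — characteristic polynomial of 2×2 Sigma:
  det(Sigma - λI) = λ² - trace · λ + det = 0.
  trace = 12 + 17 = 29, det = 12·17 - (-6)² = 168.
Step 2 — discriminant:
  Δ = trace² - 4·det = 841 - 672 = 169.
Step 3 — eigenvalues:
  λ = (trace ± √Δ)/2 = (29 ± 13)/2,
  λ_1 = 21,  λ_2 = 8.

Step 4 — unit eigenvector for λ_1: solve (Sigma - λ_1 I)v = 0. First row:
  (12 - 21)·v_x + (-6)·v_y = 0, i.e. (-9)·v_x + (-6)·v_y = 0,
  so v ∝ (b, λ_1 - a) = (-6, 9); multiply by -1 so the first entry is positive: u = (6, -9).
  ||u|| = √((6)² + (-9)²) = √(117) ≈ 10.8167,
  v_1 = u/||u|| ≈ (0.5547, -0.8321) (||v_1|| = 1).

λ_1 = 21,  λ_2 = 8;  v_1 ≈ (0.5547, -0.8321)


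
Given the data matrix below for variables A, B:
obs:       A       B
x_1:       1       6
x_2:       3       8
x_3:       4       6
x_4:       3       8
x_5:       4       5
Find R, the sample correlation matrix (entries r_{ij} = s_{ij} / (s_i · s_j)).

Step 1 — column means:
  mean(A) = (1 + 3 + 4 + 3 + 4) / 5 = 15/5 = 3
  mean(B) = (6 + 8 + 6 + 8 + 5) / 5 = 33/5 = 6.6

Step 2 — sample variances and covariances s[i,j] = (1/(n-1)) · Σ_k (x_{k,i} - mean_i) · (x_{k,j} - mean_j), with n-1 = 4:
  s[A,A] = ((-2)·(-2) + (0)·(0) + (1)·(1) + (0)·(0) + (1)·(1)) / 4 = 6/4 = 1.5
  s[A,B] = ((-2)·(-0.6) + (0)·(1.4) + (1)·(-0.6) + (0)·(1.4) + (1)·(-1.6)) / 4 = -1/4 = -0.25
  s[B,B] = ((-0.6)·(-0.6) + (1.4)·(1.4) + (-0.6)·(-0.6) + (1.4)·(1.4) + (-1.6)·(-1.6)) / 4 = 7.2/4 = 1.8
  Sample standard deviations s_i = √(s[i,i]):
  s(A) = √(1.5) = 1.2247
  s(B) = √(1.8) = 1.3416

Step 3 — r_{ij} = s_{ij} / (s_i · s_j):
  r[A,A] = 1 (diagonal).
  r[A,B] = -0.25 / (1.2247 · 1.3416) = -0.25 / 1.6432 = -0.1521
  r[B,B] = 1 (diagonal).

R is symmetric with unit diagonal. Assembling:

R = [[1, -0.1521],
 [-0.1521, 1]]


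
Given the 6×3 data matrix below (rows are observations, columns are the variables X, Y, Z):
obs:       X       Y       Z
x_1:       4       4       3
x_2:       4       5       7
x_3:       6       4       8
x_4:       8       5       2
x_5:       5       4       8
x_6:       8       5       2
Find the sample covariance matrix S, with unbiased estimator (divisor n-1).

Step 1 — column means:
  mean(X) = (4 + 4 + 6 + 8 + 5 + 8) / 6 = 35/6 = 5.8333
  mean(Y) = (4 + 5 + 4 + 5 + 4 + 5) / 6 = 27/6 = 4.5
  mean(Z) = (3 + 7 + 8 + 2 + 8 + 2) / 6 = 30/6 = 5

Step 2 — sample covariance S[i,j] = (1/(n-1)) · Σ_k (x_{k,i} - mean_i) · (x_{k,j} - mean_j), with n-1 = 5.
  S[X,X] = ((-1.8333)·(-1.8333) + (-1.8333)·(-1.8333) + (0.1667)·(0.1667) + (2.1667)·(2.1667) + (-0.8333)·(-0.8333) + (2.1667)·(2.1667)) / 5 = 16.8333/5 = 3.3667
  S[X,Y] = ((-1.8333)·(-0.5) + (-1.8333)·(0.5) + (0.1667)·(-0.5) + (2.1667)·(0.5) + (-0.8333)·(-0.5) + (2.1667)·(0.5)) / 5 = 2.5/5 = 0.5
  S[X,Z] = ((-1.8333)·(-2) + (-1.8333)·(2) + (0.1667)·(3) + (2.1667)·(-3) + (-0.8333)·(3) + (2.1667)·(-3)) / 5 = -15/5 = -3
  S[Y,Y] = ((-0.5)·(-0.5) + (0.5)·(0.5) + (-0.5)·(-0.5) + (0.5)·(0.5) + (-0.5)·(-0.5) + (0.5)·(0.5)) / 5 = 1.5/5 = 0.3
  S[Y,Z] = ((-0.5)·(-2) + (0.5)·(2) + (-0.5)·(3) + (0.5)·(-3) + (-0.5)·(3) + (0.5)·(-3)) / 5 = -4/5 = -0.8
  S[Z,Z] = ((-2)·(-2) + (2)·(2) + (3)·(3) + (-3)·(-3) + (3)·(3) + (-3)·(-3)) / 5 = 44/5 = 8.8

S is symmetric (S[j,i] = S[i,j]). Assembling:

S = [[3.3667, 0.5, -3],
 [0.5, 0.3, -0.8],
 [-3, -0.8, 8.8]]


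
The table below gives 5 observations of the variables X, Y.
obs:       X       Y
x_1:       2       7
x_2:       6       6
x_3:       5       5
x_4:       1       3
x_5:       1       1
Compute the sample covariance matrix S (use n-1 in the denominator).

Step 1 — column means:
  mean(X) = (2 + 6 + 5 + 1 + 1) / 5 = 15/5 = 3
  mean(Y) = (7 + 6 + 5 + 3 + 1) / 5 = 22/5 = 4.4

Step 2 — sample covariance S[i,j] = (1/(n-1)) · Σ_k (x_{k,i} - mean_i) · (x_{k,j} - mean_j), with n-1 = 4.
  S[X,X] = ((-1)·(-1) + (3)·(3) + (2)·(2) + (-2)·(-2) + (-2)·(-2)) / 4 = 22/4 = 5.5
  S[X,Y] = ((-1)·(2.6) + (3)·(1.6) + (2)·(0.6) + (-2)·(-1.4) + (-2)·(-3.4)) / 4 = 13/4 = 3.25
  S[Y,Y] = ((2.6)·(2.6) + (1.6)·(1.6) + (0.6)·(0.6) + (-1.4)·(-1.4) + (-3.4)·(-3.4)) / 4 = 23.2/4 = 5.8

S is symmetric (S[j,i] = S[i,j]). Assembling:

S = [[5.5, 3.25],
 [3.25, 5.8]]
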